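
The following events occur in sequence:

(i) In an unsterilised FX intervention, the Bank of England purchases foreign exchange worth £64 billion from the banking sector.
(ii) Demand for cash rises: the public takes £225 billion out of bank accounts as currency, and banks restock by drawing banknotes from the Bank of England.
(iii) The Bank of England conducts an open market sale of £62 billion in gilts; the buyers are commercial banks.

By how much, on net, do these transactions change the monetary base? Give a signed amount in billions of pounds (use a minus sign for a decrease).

+£2 billion

Bank of England balance sheet:
  Assets:      Securities −£62B, Foreign assets +£64B
  Liabilities: Bank reserves −£223B, Currency in circulation +£225B
Commercial banking system:
  Assets:      Reserves at CB −£223B, Securities +£62B, Foreign assets −£64B
  Liabilities: Checkable deposits −£225B
Monetary base = currency + reserves: +£225B + (−£223B) = +£2 billion.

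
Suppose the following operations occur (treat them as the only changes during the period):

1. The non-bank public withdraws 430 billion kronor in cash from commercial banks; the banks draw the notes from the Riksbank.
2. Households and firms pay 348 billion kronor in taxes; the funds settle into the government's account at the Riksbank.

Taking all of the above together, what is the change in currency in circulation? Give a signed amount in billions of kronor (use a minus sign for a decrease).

Currency withdrawal 430 billion kronor: notes leave the central bank → +430B.
Government account inflow 348 billion kronor: no currency enters or leaves circulation → 0.
Net: 430 + 0 = +430 billion.

+430 billion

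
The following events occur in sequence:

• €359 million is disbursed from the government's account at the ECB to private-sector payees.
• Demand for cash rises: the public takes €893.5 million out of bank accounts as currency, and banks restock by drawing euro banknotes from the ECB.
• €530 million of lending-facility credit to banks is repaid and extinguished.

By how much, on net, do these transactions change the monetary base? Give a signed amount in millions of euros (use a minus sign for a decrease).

Government spending €359 million: a non-base liability converts back to reserves → +€359M.
Currency withdrawal €893.5 million: just a shift between currency and reserves — both are base money → 0.
Discount-window repayment €530 million: ECB balance sheet contracts → −€530M.
Net: 359 + 0 − 530 = -€171 million.

-€171 million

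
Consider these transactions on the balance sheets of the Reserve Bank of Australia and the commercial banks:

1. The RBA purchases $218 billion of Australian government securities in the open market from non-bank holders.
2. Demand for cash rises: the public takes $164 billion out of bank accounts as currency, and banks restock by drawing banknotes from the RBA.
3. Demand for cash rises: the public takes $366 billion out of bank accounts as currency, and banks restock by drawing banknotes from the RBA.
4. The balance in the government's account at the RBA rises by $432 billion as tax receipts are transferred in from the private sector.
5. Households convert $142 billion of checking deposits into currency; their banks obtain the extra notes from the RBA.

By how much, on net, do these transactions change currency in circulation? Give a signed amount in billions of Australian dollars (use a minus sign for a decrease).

+$672 billion

RBA balance sheet:
  Assets:      Securities +$218B
  Liabilities: Bank reserves −$886B, Currency in circulation +$672B, Government deposits +$432B
So the change in currency in circulation is +$672 billion.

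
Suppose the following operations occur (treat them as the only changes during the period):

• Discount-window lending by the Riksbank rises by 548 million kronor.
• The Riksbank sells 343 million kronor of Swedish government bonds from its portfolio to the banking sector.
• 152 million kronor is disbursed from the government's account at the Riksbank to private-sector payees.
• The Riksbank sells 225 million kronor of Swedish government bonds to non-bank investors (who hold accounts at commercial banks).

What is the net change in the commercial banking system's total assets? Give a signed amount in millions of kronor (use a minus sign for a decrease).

+475 million

Riksbank balance sheet:
  Assets:      Securities −568M, Loans to banks +548M
  Liabilities: Bank reserves +132M, Government deposits −152M
Commercial banking system:
  Assets:      Reserves at CB +132M, Securities +343M
  Liabilities: Checkable deposits −73M, Borrowings from CB +548M
Change in total bank assets = +475 million.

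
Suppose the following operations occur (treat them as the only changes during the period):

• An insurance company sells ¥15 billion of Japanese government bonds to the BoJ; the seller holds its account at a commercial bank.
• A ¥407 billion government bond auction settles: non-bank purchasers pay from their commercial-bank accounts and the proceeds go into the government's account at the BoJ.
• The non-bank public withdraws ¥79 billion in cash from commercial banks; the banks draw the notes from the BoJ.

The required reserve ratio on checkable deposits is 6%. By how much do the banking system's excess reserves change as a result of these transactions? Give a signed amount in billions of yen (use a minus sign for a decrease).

Asset purchase (from non-banks) ¥15 billion: reserves +¥15B, deposits +¥15B.
Government account inflow ¥407 billion: reserves −¥407B, deposits −¥407B.
Currency withdrawal ¥79 billion: reserves −¥79B, deposits −¥79B.
Totals: Δreserves = −¥471B, Δdeposits = −¥471B.
Δrequired reserves = 6% × −¥471B = −¥28.26B.
Δexcess reserves = Δreserves − Δrequired = −¥471B − (−¥28.26B) = -¥442.74 billion.

-¥442.74 billion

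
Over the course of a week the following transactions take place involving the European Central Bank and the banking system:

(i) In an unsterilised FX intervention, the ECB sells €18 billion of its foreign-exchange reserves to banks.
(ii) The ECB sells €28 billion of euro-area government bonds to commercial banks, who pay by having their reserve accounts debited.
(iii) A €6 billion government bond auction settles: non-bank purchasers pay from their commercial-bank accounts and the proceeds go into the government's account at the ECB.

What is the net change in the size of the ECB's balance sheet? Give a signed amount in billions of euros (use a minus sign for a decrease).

ECB balance sheet:
  Assets:      Securities −€28B, Foreign assets −€18B
  Liabilities: Bank reserves −€52B, Government deposits +€6B
Change in total ECB assets = -€46 billion.

-€46 billion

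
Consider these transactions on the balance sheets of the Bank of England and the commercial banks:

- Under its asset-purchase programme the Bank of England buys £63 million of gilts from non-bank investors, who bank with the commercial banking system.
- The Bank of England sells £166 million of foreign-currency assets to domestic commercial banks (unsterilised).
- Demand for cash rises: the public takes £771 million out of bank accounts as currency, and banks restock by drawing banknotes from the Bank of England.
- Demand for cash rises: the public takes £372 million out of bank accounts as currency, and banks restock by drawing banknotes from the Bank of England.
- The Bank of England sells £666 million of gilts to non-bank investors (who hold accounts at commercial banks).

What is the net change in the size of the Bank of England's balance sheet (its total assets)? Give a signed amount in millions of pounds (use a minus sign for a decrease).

-£769 million

Asset purchase (from non-banks) £63 million: a Bank of England asset is acquired → +£63M.
FX sale £166 million: a Bank of England asset is shed → −£166M.
Currency withdrawal £771 million: only the composition of liabilities changes → 0.
Currency withdrawal £372 million: only the composition of liabilities changes → 0.
Asset sale (to non-banks) £666 million: a Bank of England asset is shed → −£666M.
Net: 63 − 166 + 0 + 0 − 666 = -£769 million.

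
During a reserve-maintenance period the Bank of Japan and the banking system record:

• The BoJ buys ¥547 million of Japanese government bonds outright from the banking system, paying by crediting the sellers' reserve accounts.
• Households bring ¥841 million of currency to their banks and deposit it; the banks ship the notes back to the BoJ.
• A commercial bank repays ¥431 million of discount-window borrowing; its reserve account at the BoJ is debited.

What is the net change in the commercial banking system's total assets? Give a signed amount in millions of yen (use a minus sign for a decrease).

BoJ balance sheet:
  Assets:      Securities +¥547M, Loans to banks −¥431M
  Liabilities: Bank reserves +¥957M, Currency in circulation −¥841M
Commercial banking system:
  Assets:      Reserves at CB +¥957M, Securities −¥547M
  Liabilities: Checkable deposits +¥841M, Borrowings from CB −¥431M
Change in total bank assets = +¥410 million.

+¥410 million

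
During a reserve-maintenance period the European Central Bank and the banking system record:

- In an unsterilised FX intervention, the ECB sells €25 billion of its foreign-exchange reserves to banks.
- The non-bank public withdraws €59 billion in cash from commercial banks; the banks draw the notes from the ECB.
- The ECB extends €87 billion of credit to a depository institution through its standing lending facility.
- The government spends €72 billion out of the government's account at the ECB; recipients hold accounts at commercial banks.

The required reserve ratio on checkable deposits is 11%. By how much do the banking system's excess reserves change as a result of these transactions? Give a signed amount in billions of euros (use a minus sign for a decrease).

+€73.57 billion

FX sale €25 billion: reserves −€25B, deposits 0.
Currency withdrawal €59 billion: reserves −€59B, deposits −€59B.
Discount-window loan €87 billion: reserves +€87B, deposits 0.
Government spending €72 billion: reserves +€72B, deposits +€72B.
Totals: Δreserves = +€75B, Δdeposits = +€13B.
Δrequired reserves = 11% × +€13B = +€1.43B.
Δexcess reserves = Δreserves − Δrequired = +€75B − (+€1.43B) = +€73.57 billion.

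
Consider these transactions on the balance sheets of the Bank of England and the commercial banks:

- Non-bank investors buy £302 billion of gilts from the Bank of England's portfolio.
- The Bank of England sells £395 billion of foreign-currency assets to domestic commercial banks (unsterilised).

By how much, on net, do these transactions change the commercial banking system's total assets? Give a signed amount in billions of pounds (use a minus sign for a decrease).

-£302 billion

Bank of England balance sheet:
  Assets:      Securities −£302B, Foreign assets −£395B
  Liabilities: Bank reserves −£697B
Commercial banking system:
  Assets:      Reserves at CB −£697B, Foreign assets +£395B
  Liabilities: Checkable deposits −£302B
Change in total bank assets = -£302 billion.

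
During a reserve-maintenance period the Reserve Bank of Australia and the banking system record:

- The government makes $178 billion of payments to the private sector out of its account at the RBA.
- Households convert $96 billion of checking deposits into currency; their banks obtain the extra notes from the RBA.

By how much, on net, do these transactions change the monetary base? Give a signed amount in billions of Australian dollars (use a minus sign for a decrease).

RBA balance sheet:
  Assets:      no change
  Liabilities: Bank reserves +$82B, Currency in circulation +$96B, Government deposits −$178B
Commercial banking system:
  Assets:      Reserves at CB +$82B
  Liabilities: Checkable deposits +$82B
Monetary base = currency + reserves: +$96B + (+$82B) = +$178 billion.

+$178 billion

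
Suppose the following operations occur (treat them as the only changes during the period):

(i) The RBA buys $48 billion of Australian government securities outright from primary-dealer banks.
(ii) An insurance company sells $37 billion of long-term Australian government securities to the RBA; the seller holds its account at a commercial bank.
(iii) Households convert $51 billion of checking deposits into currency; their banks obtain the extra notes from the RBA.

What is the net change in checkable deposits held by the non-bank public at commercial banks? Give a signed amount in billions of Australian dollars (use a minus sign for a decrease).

-$14 billion

RBA balance sheet:
  Assets:      Securities +$85B
  Liabilities: Bank reserves +$34B, Currency in circulation +$51B
Commercial banking system:
  Assets:      Reserves at CB +$34B, Securities −$48B
  Liabilities: Checkable deposits −$14B
So the change in checkable deposits held by the non-bank public at commercial banks is -$14 billion.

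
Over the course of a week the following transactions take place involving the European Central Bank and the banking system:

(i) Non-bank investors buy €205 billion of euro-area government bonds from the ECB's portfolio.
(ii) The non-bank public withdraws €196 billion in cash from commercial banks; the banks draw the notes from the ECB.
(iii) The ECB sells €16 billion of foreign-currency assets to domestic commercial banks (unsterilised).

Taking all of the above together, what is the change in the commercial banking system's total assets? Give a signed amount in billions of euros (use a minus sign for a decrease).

Asset sale (to non-banks) €205 billion: bank balance sheets shrink → −€205B.
Currency withdrawal €196 billion: bank balance sheets shrink → −€196B.
FX sale €16 billion: just an asset swap on bank balance sheets → 0.
Net: −205 − 196 + 0 = -€401 billion.

-€401 billion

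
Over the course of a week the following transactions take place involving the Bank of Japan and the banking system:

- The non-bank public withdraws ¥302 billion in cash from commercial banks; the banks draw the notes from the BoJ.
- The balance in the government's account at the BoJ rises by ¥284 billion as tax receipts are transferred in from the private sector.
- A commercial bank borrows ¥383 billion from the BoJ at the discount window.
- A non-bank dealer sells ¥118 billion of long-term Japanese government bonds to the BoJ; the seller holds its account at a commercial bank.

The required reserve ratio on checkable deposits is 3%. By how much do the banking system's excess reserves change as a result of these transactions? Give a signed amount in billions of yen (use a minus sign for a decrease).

Currency withdrawal ¥302 billion: reserves −¥302B, deposits −¥302B.
Government account inflow ¥284 billion: reserves −¥284B, deposits −¥284B.
Discount-window loan ¥383 billion: reserves +¥383B, deposits 0.
Asset purchase (from non-banks) ¥118 billion: reserves +¥118B, deposits +¥118B.
Totals: Δreserves = −¥85B, Δdeposits = −¥468B.
Δrequired reserves = 3% × −¥468B = −¥14.04B.
Δexcess reserves = Δreserves − Δrequired = −¥85B − (−¥14.04B) = -¥70.96 billion.

-¥70.96 billion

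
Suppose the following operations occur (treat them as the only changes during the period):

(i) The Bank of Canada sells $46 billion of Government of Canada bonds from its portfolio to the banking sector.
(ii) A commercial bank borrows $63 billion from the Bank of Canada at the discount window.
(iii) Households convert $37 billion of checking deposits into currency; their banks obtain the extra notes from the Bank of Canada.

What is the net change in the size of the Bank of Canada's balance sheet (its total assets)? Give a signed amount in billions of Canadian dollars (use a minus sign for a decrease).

OMO sale (to banks) $46 billion: a Bank of Canada asset is shed → −$46B.
Discount-window loan $63 billion: a Bank of Canada asset is acquired → +$63B.
Currency withdrawal $37 billion: only the composition of liabilities changes → 0.
Net: −46 + 63 + 0 = +$17 billion.

+$17 billion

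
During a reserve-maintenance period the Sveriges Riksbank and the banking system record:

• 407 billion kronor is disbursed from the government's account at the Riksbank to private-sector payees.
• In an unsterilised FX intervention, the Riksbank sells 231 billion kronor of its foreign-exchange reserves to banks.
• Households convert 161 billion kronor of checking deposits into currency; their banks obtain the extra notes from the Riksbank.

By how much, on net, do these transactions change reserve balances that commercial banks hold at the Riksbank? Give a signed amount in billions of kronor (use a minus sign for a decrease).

+15 billion

Government spending 407 billion kronor: government payments flow into bank reserve accounts → +407B.
FX sale 231 billion kronor: the buying banks pay out of their reserve balances → −231B.
Currency withdrawal 161 billion kronor: banks swap reserves for currency → −161B.
Net: 407 − 231 − 161 = +15 billion.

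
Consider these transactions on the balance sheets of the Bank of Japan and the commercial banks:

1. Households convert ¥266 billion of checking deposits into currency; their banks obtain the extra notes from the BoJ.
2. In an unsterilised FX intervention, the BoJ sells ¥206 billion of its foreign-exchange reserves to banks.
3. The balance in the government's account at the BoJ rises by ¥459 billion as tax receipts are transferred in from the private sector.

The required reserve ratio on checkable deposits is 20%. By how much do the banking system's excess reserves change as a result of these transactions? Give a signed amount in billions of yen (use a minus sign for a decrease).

Currency withdrawal ¥266 billion: reserves −¥266B, deposits −¥266B.
FX sale ¥206 billion: reserves −¥206B, deposits 0.
Government account inflow ¥459 billion: reserves −¥459B, deposits −¥459B.
Totals: Δreserves = −¥931B, Δdeposits = −¥725B.
Δrequired reserves = 20% × −¥725B = −¥145B.
Δexcess reserves = Δreserves − Δrequired = −¥931B − (−¥145B) = -¥786 billion.

-¥786 billion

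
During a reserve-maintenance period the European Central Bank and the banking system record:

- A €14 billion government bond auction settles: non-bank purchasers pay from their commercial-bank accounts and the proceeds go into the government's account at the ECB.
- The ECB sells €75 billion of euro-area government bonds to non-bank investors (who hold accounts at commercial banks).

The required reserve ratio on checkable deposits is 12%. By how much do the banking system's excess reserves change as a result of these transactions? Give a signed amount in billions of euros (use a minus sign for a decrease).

Government account inflow €14 billion: reserves −€14B, deposits −€14B.
Asset sale (to non-banks) €75 billion: reserves −€75B, deposits −€75B.
Totals: Δreserves = −€89B, Δdeposits = −€89B.
Δrequired reserves = 12% × −€89B = −€10.68B.
Δexcess reserves = Δreserves − Δrequired = −€89B − (−€10.68B) = -€78.32 billion.

-€78.32 billion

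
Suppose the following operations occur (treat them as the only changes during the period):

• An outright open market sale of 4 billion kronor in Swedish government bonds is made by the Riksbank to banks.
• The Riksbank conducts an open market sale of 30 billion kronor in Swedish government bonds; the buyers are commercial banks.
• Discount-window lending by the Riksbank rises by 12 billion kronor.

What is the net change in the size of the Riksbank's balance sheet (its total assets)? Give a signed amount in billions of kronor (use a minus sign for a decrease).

OMO sale (to banks) 4 billion kronor: a Riksbank asset is shed → −4B.
OMO sale (to banks) 30 billion kronor: a Riksbank asset is shed → −30B.
Discount-window loan 12 billion kronor: a Riksbank asset is acquired → +12B.
Net: −4 − 30 + 12 = -22 billion.

-22 billion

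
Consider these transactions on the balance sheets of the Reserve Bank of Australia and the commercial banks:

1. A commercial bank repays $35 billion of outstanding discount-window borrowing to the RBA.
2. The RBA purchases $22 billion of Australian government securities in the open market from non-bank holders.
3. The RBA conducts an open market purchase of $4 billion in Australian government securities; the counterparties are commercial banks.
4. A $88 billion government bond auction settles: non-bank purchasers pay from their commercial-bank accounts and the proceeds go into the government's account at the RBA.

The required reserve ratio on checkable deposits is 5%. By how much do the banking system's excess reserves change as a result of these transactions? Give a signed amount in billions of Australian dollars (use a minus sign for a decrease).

-$93.7 billion

Discount-window repayment $35 billion: reserves −$35B, deposits 0.
Asset purchase (from non-banks) $22 billion: reserves +$22B, deposits +$22B.
OMO purchase (from banks) $4 billion: reserves +$4B, deposits 0.
Government account inflow $88 billion: reserves −$88B, deposits −$88B.
Totals: Δreserves = −$97B, Δdeposits = −$66B.
Δrequired reserves = 5% × −$66B = −$3.3B.
Δexcess reserves = Δreserves − Δrequired = −$97B − (−$3.3B) = -$93.7 billion.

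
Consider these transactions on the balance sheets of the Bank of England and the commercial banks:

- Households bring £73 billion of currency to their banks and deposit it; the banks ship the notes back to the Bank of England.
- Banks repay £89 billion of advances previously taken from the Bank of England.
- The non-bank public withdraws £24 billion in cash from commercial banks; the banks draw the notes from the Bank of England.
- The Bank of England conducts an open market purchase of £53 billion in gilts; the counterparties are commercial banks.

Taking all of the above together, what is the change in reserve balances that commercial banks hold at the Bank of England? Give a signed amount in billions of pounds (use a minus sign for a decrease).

Bank of England balance sheet:
  Assets:      Securities +£53B, Loans to banks −£89B
  Liabilities: Bank reserves +£13B, Currency in circulation −£49B
So the change in reserve balances that commercial banks hold at the Bank of England is +£13 billion.

+£13 billion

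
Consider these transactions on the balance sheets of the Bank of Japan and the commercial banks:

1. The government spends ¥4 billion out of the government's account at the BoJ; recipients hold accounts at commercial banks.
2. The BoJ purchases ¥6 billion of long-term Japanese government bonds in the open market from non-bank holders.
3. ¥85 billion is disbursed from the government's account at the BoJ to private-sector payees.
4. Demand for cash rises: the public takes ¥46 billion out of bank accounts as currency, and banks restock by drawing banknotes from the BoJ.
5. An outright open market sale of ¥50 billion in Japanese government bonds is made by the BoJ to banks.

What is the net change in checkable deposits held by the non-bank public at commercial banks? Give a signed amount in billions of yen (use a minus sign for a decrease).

Government spending ¥4 billion: non-bank counterparties' bank balances rise → +¥4B.
Asset purchase (from non-banks) ¥6 billion: non-bank counterparties' bank balances rise → +¥6B.
Government spending ¥85 billion: non-bank counterparties' bank balances rise → +¥85B.
Currency withdrawal ¥46 billion: non-bank counterparties' bank balances fall → −¥46B.
OMO sale (to banks) ¥50 billion: the counterparty is a bank, so public deposits are unchanged → 0.
Net: 4 + 6 + 85 − 46 + 0 = +¥49 billion.

+¥49 billion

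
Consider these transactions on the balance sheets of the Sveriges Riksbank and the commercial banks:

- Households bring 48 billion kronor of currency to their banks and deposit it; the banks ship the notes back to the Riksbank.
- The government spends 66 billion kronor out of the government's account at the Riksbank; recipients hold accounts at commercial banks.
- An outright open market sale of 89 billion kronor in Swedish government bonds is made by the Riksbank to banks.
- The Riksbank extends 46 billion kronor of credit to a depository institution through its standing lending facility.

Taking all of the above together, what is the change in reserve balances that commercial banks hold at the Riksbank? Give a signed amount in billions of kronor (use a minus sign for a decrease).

Riksbank balance sheet:
  Assets:      Securities −89B, Loans to banks +46B
  Liabilities: Bank reserves +71B, Currency in circulation −48B, Government deposits −66B
Commercial banking system:
  Assets:      Reserves at CB +71B, Securities +89B
  Liabilities: Checkable deposits +114B, Borrowings from CB +46B
So the change in reserve balances that commercial banks hold at the Riksbank is +71 billion.

+71 billion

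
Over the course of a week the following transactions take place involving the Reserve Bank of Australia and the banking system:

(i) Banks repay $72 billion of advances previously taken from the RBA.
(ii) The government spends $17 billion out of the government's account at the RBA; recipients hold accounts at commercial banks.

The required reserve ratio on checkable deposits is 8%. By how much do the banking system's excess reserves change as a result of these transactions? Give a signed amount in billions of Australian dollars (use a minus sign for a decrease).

-$56.36 billion

Discount-window repayment $72 billion: reserves −$72B, deposits 0.
Government spending $17 billion: reserves +$17B, deposits +$17B.
Totals: Δreserves = −$55B, Δdeposits = +$17B.
Δrequired reserves = 8% × +$17B = +$1.36B.
Δexcess reserves = Δreserves − Δrequired = −$55B − (+$1.36B) = -$56.36 billion.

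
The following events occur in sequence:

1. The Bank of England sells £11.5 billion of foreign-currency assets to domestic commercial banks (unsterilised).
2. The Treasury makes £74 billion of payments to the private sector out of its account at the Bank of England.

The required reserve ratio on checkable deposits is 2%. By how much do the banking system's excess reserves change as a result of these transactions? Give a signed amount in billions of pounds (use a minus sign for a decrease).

FX sale £11.5 billion: reserves −£11.5B, deposits 0.
Government spending £74 billion: reserves +£74B, deposits +£74B.
Totals: Δreserves = +£62.5B, Δdeposits = +£74B.
Δrequired reserves = 2% × +£74B = +£1.48B.
Δexcess reserves = Δreserves − Δrequired = +£62.5B − (+£1.48B) = +£61.02 billion.

+£61.02 billion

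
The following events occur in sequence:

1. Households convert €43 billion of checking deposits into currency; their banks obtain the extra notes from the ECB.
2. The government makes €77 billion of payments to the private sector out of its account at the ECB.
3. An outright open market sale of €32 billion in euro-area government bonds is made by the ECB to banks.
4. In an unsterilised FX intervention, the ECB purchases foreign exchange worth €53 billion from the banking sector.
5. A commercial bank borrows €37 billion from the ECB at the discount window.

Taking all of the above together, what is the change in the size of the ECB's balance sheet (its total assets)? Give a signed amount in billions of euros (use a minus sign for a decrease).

+€58 billion

ECB balance sheet:
  Assets:      Securities −€32B, Loans to banks +€37B, Foreign assets +€53B
  Liabilities: Bank reserves +€92B, Currency in circulation +€43B, Government deposits −€77B
Commercial banking system:
  Assets:      Reserves at CB +€92B, Securities +€32B, Foreign assets −€53B
  Liabilities: Checkable deposits +€34B, Borrowings from CB +€37B
Change in total ECB assets = +€58 billion.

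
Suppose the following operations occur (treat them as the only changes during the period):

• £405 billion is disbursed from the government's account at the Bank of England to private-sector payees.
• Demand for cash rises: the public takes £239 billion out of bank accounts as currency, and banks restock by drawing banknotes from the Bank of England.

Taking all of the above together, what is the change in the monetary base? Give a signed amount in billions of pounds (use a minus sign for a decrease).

+£405 billion

Government spending £405 billion: a non-base liability converts back to reserves → +£405B.
Currency withdrawal £239 billion: just a shift between currency and reserves — both are base money → 0.
Net: 405 + 0 = +£405 billion.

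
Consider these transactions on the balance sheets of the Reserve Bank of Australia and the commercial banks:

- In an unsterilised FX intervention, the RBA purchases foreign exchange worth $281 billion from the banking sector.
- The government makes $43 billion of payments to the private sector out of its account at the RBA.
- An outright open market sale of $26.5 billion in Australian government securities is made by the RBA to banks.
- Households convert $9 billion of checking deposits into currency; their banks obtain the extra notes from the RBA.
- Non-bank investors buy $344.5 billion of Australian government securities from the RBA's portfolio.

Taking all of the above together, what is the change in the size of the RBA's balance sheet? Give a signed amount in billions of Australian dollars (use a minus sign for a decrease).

-$90 billion

FX purchase $281 billion: an RBA asset is acquired → +$281B.
Government spending $43 billion: only the composition of liabilities changes → 0.
OMO sale (to banks) $26.5 billion: an RBA asset is shed → −$26.5B.
Currency withdrawal $9 billion: only the composition of liabilities changes → 0.
Asset sale (to non-banks) $344.5 billion: an RBA asset is shed → −$344.5B.
Net: 281 + 0 − 26.5 + 0 − 344.5 = -$90 billion.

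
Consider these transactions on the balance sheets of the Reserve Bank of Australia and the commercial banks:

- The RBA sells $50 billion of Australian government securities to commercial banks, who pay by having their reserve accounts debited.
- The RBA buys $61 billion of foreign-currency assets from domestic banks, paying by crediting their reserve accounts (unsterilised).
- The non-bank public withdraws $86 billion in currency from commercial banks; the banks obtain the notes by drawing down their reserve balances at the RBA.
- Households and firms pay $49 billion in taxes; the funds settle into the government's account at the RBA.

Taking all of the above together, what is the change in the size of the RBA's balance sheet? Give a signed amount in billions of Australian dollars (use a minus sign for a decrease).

+$11 billion

OMO sale (to banks) $50 billion: an RBA asset is shed → −$50B.
FX purchase $61 billion: an RBA asset is acquired → +$61B.
Currency withdrawal $86 billion: only the composition of liabilities changes → 0.
Government account inflow $49 billion: only the composition of liabilities changes → 0.
Net: −50 + 61 + 0 + 0 = +$11 billion.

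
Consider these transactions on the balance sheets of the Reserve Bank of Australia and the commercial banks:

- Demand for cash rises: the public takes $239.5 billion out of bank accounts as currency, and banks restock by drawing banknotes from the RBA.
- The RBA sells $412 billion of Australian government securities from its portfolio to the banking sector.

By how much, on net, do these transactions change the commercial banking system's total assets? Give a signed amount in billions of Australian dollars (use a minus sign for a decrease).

RBA balance sheet:
  Assets:      Securities −$412B
  Liabilities: Bank reserves −$651.5B, Currency in circulation +$239.5B
Commercial banking system:
  Assets:      Reserves at CB −$651.5B, Securities +$412B
  Liabilities: Checkable deposits −$239.5B
Change in total bank assets = -$239.5 billion.

-$239.5 billion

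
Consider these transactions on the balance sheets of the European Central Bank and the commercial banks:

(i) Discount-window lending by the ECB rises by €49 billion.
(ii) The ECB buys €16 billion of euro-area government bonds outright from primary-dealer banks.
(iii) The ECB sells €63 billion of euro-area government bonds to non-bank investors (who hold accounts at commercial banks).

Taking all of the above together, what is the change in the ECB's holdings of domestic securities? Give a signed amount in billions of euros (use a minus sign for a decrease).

-€47 billion

Discount-window loan €49 billion: the ECB's securities portfolio is untouched → 0.
OMO purchase (from banks) €16 billion: securities added to the ECB's portfolio → +€16B.
Asset sale (to non-banks) €63 billion: securities removed from the ECB's portfolio → −€63B.
Net: 0 + 16 − 63 = -€47 billion.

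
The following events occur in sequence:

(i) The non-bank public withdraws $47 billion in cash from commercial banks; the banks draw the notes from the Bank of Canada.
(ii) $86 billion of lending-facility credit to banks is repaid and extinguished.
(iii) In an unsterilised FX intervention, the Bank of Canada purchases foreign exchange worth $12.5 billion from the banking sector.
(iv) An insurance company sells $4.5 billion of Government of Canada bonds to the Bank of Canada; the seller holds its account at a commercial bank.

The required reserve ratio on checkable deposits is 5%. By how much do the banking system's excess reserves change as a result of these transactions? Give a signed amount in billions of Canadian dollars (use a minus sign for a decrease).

-$113.875 billion

Currency withdrawal $47 billion: reserves −$47B, deposits −$47B.
Discount-window repayment $86 billion: reserves −$86B, deposits 0.
FX purchase $12.5 billion: reserves +$12.5B, deposits 0.
Asset purchase (from non-banks) $4.5 billion: reserves +$4.5B, deposits +$4.5B.
Totals: Δreserves = −$116B, Δdeposits = −$42.5B.
Δrequired reserves = 5% × −$42.5B = −$2.125B.
Δexcess reserves = Δreserves − Δrequired = −$116B − (−$2.125B) = -$113.875 billion.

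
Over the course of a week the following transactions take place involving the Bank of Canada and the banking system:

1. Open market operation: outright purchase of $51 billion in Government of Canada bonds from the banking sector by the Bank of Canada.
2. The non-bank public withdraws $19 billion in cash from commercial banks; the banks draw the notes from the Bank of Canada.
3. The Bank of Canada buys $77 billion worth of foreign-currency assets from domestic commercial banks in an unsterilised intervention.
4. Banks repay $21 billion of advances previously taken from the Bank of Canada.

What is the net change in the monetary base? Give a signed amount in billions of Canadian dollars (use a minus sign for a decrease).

Bank of Canada balance sheet:
  Assets:      Securities +$51B, Loans to banks −$21B, Foreign assets +$77B
  Liabilities: Bank reserves +$88B, Currency in circulation +$19B
Commercial banking system:
  Assets:      Reserves at CB +$88B, Securities −$51B, Foreign assets −$77B
  Liabilities: Checkable deposits −$19B, Borrowings from CB −$21B
Monetary base = currency + reserves: +$19B + (+$88B) = +$107 billion.

+$107 billion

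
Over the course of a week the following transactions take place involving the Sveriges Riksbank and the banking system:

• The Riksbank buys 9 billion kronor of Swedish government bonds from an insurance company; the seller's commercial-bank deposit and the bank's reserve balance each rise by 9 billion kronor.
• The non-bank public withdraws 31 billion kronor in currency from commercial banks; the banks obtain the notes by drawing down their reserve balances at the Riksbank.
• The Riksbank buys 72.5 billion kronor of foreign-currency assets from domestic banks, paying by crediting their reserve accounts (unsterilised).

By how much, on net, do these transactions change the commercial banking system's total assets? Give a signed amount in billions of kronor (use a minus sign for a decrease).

-22 billion

Riksbank balance sheet:
  Assets:      Securities +9B, Foreign assets +72.5B
  Liabilities: Bank reserves +50.5B, Currency in circulation +31B
Commercial banking system:
  Assets:      Reserves at CB +50.5B, Foreign assets −72.5B
  Liabilities: Checkable deposits −22B
Change in total bank assets = -22 billion.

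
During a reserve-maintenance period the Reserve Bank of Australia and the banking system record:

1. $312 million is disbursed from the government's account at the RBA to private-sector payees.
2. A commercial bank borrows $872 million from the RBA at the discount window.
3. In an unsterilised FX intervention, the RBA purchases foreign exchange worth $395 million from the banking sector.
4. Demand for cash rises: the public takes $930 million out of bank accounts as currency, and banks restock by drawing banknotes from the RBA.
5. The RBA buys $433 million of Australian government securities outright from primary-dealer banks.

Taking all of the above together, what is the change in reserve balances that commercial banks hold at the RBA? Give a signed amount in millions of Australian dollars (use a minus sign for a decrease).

Government spending $312 million: government payments flow into bank reserve accounts → +$312M.
Discount-window loan $872 million: the loan is credited to the bank's reserve account → +$872M.
FX purchase $395 million: the RBA pays by crediting reserve accounts → +$395M.
Currency withdrawal $930 million: banks swap reserves for currency → −$930M.
OMO purchase (from banks) $433 million: the RBA pays by crediting reserve accounts → +$433M.
Net: 312 + 872 + 395 − 930 + 433 = +$1082 million.

+$1082 million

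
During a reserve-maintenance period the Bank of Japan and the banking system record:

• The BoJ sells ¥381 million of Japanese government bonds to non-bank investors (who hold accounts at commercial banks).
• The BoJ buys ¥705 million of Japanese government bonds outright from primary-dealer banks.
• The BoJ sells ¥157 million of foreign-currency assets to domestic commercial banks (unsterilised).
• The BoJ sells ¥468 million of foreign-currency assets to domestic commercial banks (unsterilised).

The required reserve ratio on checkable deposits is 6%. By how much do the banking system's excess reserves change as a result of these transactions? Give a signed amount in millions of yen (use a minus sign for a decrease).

Asset sale (to non-banks) ¥381 million: reserves −¥381M, deposits −¥381M.
OMO purchase (from banks) ¥705 million: reserves +¥705M, deposits 0.
FX sale ¥157 million: reserves −¥157M, deposits 0.
FX sale ¥468 million: reserves −¥468M, deposits 0.
Totals: Δreserves = −¥301M, Δdeposits = −¥381M.
Δrequired reserves = 6% × −¥381M = −¥22.86M.
Δexcess reserves = Δreserves − Δrequired = −¥301M − (−¥22.86M) = -¥278.14 million.

-¥278.14 million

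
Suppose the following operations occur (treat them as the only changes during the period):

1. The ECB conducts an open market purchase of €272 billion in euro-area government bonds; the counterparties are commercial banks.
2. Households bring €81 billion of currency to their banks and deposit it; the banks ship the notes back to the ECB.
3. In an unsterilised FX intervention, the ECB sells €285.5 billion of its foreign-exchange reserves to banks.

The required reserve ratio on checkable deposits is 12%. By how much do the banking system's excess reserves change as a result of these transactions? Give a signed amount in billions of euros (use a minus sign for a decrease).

+€57.78 billion

OMO purchase (from banks) €272 billion: reserves +€272B, deposits 0.
Currency deposit €81 billion: reserves +€81B, deposits +€81B.
FX sale €285.5 billion: reserves −€285.5B, deposits 0.
Totals: Δreserves = +€67.5B, Δdeposits = +€81B.
Δrequired reserves = 12% × +€81B = +€9.72B.
Δexcess reserves = Δreserves − Δrequired = +€67.5B − (+€9.72B) = +€57.78 billion.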